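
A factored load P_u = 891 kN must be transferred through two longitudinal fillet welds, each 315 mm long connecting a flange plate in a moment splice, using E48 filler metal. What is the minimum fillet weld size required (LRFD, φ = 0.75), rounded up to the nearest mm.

w = 10 mm

E48XX → F_EXX = 480 MPa.
Total weld length L = 630 mm.
Required throat t_e = P_u / (φ × 0.6 F_EXX × L) = 891 / (0.75 × 0.6 × 480 × 630 × 10⁻³) = 6.548 mm.
Required leg w = t_e / 0.707 = 9.261 mm → use 10 mm.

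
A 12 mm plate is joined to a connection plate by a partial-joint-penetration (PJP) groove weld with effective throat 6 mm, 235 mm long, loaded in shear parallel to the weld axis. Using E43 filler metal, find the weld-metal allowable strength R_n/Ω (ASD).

R_n/Ω ≈ 182 kN

E43XX → F_EXX = 430 MPa.
Effective throat (given) t_e = 6 mm.
A_we = 6 × 235 = 1410 mm².
F_nw = 0.6 F_EXX = 258 MPa.
R_n/Ω = (258 × 1410) / 2.0 × 10⁻³ = 181.9 kN.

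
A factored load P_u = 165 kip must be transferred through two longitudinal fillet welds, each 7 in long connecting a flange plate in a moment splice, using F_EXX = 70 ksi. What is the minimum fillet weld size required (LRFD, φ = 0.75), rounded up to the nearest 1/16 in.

w = 9/16 in

Total weld length L = 14 in.
Required throat t_e = P_u / (φ × 0.6 F_EXX × L) = 165 / (0.75 × 0.6 × 70 × 14) = 0.3741 in.
Required leg w = t_e / 0.707 = 0.5292 in → use 9/16 in.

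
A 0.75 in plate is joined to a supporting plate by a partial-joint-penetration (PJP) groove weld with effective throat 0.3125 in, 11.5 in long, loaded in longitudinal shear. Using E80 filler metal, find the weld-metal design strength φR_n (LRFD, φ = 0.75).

φR_n ≈ 129 kips

E80XX → F_EXX = 80 ksi.
Effective throat (given) t_e = 0.3125 in.
A_we = 0.3125 × 11.5 = 3.594 in².
F_nw = 0.6 F_EXX = 48 ksi.
φR_n = 0.75 × 48 × 3.594 = 129.4 kips.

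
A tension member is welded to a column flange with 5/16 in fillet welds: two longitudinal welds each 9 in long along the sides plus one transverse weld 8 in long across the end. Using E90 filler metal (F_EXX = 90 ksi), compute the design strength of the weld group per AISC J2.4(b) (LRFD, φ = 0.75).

t_e = 0.707 × 0.3125 = 0.2209 in.
R_nwl = 0.6 × 90 × 0.2209 × 18 = 214.8 kips (longitudinal, 2 welds).
R_nwt = 0.6 × 90 × 0.2209 × 8 = 95.44 kips (transverse, base value).
(i) R_nwl + R_nwt = 310.2 kips; (ii) 0.85 R_nwl + 1.5 R_nwt = 325.7 kips.
R_n = max = 325.7 kips [governs: (ii)]; φR_n = 244.3 kips.

φR_n ≈ 244 kips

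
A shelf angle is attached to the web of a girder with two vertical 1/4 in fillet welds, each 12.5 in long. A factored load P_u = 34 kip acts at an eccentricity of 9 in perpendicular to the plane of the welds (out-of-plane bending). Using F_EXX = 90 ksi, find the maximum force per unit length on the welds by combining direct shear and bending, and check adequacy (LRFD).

f_max ≈ 6.03 kip/in; adequate

L_w = 2 × 12.5 = 25 in; section modulus (unit throat) S = 2 × L²/6 = 52.08 in².
Direct shear f_v = P/L_w = 34/25 = 1.36 kip/in.
Moment M = P × e = 34 × 9 = 306 kip·in; bending f_b = M/S = 5.875 kip/in.
f_max = √(f_v² + f_b²) = √(1.36² + 5.875²) = 6.031 kip/in.
φr_n = 0.75 × 0.6 × 90 × (0.707 × 0.25) = 7.158 kip/in → adequate.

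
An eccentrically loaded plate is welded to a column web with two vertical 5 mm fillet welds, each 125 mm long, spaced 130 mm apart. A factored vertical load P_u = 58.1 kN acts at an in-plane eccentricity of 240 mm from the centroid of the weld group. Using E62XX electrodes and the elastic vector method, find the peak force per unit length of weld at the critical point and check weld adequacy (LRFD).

f_max ≈ 1090 N/mm; NOT adequate

E62XX → F_EXX = 620 MPa.
Total weld length L_w = 250 mm. Treat welds as unit-width lines.
Polar moment about centroid: J = 2[d³/12 + d(b/2)²] = 2[125³/12 + 125×65²] = 1382000 mm³.
Direct shear f_v = P/L_w = 58.1×10³ / 250 = 232.4 N/mm (vertical).
Torsion M = P·e = 58.1×10³ × 240 = 13944000 N·mm.
Critical point at (x, y) = (65, 62.5) from centroid. f_tx = M·y/J = 630.7 N/mm; f_ty = M·x/J = 655.9 N/mm.
Resultant f_max = √[f_tx² + (f_v + f_ty)²] = √[630.7² + (232.4 + 655.9)²] = 1089 N/mm.
Capacity per unit length: φr_n = 0.75 × 0.6 × 620 × (0.707 × 5) = 986.3 N/mm.
1089 > 986.3 → NOT adequate.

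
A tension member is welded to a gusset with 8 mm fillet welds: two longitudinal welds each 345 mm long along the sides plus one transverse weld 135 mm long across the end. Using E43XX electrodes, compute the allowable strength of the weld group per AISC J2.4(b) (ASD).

R_n/Ω ≈ 602 kN

E43XX → F_EXX = 430 MPa.
t_e = 0.707 × 8 = 5.656 mm.
R_nwl = 0.6 × 430 × 5.656 × 690 × 10⁻³ = 1007 kN (longitudinal, 2 welds).
R_nwt = 0.6 × 430 × 5.656 × 135 × 10⁻³ = 197 kN (transverse, base value).
(i) R_nwl + R_nwt = 1204 kN; (ii) 0.85 R_nwl + 1.5 R_nwt = 1151 kN.
R_n = max = 1204 kN [governs: (i)]; R_n/Ω = 601.9 kN.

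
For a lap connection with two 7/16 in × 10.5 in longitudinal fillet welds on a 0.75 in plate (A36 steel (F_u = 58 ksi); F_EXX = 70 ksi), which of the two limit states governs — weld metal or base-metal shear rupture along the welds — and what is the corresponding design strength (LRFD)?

t_e = 0.707 × 0.4375 = 0.3093 in; L = 21 in.
Weld metal: φR_n = 0.75 × 0.6 × 70 × 0.3093 × 21 = 204.6 kip.
Base metal (shear rupture): φR_n = 0.75 × 0.6 × 58 × 0.75 × 21 = 411.1 kip.
Governing: weld metal.

φR_n ≈ 205 kip (weld metal governs)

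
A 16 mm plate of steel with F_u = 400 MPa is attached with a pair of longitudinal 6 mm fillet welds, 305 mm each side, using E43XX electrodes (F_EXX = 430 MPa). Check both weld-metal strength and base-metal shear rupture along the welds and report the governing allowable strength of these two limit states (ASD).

R_n/Ω ≈ 334 kN (weld metal governs)

t_e = 0.707 × 6 = 4.242 mm; L = 610 mm.
Weld metal: R_n/Ω = (1/2.0) × 0.6 × 430 × 4.242 × 610 × 10⁻³ = 333.8 kN.
Base metal (shear rupture): R_n/Ω = (1/2.0) × 0.6 × 400 × 16 × 610 × 10⁻³ = 1171 kN.
Governing: weld metal.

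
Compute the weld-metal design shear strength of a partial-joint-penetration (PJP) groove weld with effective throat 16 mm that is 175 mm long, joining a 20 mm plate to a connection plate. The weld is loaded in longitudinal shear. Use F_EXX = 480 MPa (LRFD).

φR_n ≈ 605 kN

Effective throat (given) t_e = 16 mm.
A_we = 16 × 175 = 2800 mm².
F_nw = 0.6 F_EXX = 288 MPa.
φR_n = 0.75 × 288 × 2800 × 10⁻³ = 604.8 kN.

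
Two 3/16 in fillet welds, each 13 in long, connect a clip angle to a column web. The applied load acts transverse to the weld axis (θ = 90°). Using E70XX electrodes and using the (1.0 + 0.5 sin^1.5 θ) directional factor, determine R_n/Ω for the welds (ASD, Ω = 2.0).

R_n/Ω ≈ 109 kips

E70XX → F_EXX = 70 ksi.
t_e = 0.707 × 0.1875 = 0.1326 in; A_we = 0.1326 × 26 = 3.447 in².
Directional factor: 1.0 + 0.5 sin^1.5(90°) = 1.5.
F_nw = 0.6 × 70 × 1.5 = 63 ksi.
R_n/Ω = (63 × 3.447) / 2.0 = 108.6 kips.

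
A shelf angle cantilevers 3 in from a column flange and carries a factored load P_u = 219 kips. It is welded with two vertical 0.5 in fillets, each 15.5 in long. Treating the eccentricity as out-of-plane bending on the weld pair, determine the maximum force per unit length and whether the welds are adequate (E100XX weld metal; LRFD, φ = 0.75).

E100XX → F_EXX = 100 ksi.
L_w = 2 × 15.5 = 31 in; section modulus (unit throat) S = 2 × L²/6 = 80.08 in².
Direct shear f_v = P/L_w = 219/31 = 7.065 kip/in.
Moment M = P × e = 219 × 3 = 657 kip·in; bending f_b = M/S = 8.204 kip/in.
f_max = √(f_v² + f_b²) = √(7.065² + 8.204²) = 10.83 kip/in.
φr_n = 0.75 × 0.6 × 100 × (0.707 × 0.5) = 15.91 kip/in → adequate.

f_max ≈ 10.8 kip/in; adequate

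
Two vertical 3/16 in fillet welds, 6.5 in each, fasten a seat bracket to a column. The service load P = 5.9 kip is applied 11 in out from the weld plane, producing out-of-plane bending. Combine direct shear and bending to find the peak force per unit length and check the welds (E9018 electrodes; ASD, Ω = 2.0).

E90XX → F_EXX = 90 ksi.
L_w = 2 × 6.5 = 13 in; section modulus (unit throat) S = 2 × L²/6 = 14.08 in².
Direct shear f_v = P/L_w = 5.9/13 = 0.4538 kip/in.
Moment M = P × e = 5.9 × 11 = 64.9 kip·in; bending f_b = M/S = 4.608 kip/in.
f_max = √(f_v² + f_b²) = √(0.4538² + 4.608²) = 4.631 kip/in.
r_n/Ω = (1/2.0) × 0.6 × 90 × (0.707 × 0.1875) = 3.579 kip/in → NOT adequate.

f_max ≈ 4.63 kip/in; NOT adequate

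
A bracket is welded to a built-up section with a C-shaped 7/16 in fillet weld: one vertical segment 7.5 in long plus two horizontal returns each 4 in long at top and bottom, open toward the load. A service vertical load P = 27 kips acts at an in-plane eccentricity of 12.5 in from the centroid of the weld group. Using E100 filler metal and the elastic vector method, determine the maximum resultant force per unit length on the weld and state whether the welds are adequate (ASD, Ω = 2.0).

f_max ≈ 10.5 kip/in; NOT adequate

E100XX → F_EXX = 100 ksi.
Total weld length L_w = 15.5 in. Treat welds as unit-width lines.
Centroid: x̄ = 2×4×2 / 15.5 = 1.032 in from the vertical weld.
Polar moment about centroid: J = I_x + I_y = [7.5³/12 + 2×4×3.75²] + [7.5×1.032² + 2(4³/12 + 4×0.9677²)] = 173.8 in³.
Direct shear f_v = P/L_w = 27 / 15.5 = 1.742 kip/in (vertical).
Torsion M = P·e = 27 × 12.5 = 337.5 kip·in.
Critical point at (x, y) = (2.968, 3.75) from centroid. f_tx = M·y/J = 7.282 kip/in; f_ty = M·x/J = 5.763 kip/in.
Resultant f_max = √[f_tx² + (f_v + f_ty)²] = √[7.282² + (1.742 + 5.763)²] = 10.46 kip/in.
Capacity per unit length: r_n/Ω = (1/2.0) × 0.6 × 100 × (0.707 × 0.4375) = 9.279 kip/in.
10.46 > 9.279 → NOT adequate.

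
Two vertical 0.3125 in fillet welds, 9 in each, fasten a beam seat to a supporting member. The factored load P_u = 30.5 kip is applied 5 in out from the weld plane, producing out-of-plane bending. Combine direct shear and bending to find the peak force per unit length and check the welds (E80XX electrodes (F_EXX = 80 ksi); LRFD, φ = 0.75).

f_max ≈ 5.9 kip/in; adequate

L_w = 2 × 9 = 18 in; section modulus (unit throat) S = 2 × L²/6 = 27 in².
Direct shear f_v = P/L_w = 30.5/18 = 1.694 kip/in.
Moment M = P × e = 30.5 × 5 = 152.5 kip·in; bending f_b = M/S = 5.648 kip/in.
f_max = √(f_v² + f_b²) = √(1.694² + 5.648²) = 5.897 kip/in.
φr_n = 0.75 × 0.6 × 80 × (0.707 × 0.3125) = 7.954 kip/in → adequate.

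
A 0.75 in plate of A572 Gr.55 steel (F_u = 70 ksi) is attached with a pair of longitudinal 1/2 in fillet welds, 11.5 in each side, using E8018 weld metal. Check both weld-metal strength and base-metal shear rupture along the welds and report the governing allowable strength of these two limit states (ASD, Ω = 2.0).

E80XX → F_EXX = 80 ksi.
t_e = 0.707 × 0.5 = 0.3535 in; L = 23 in.
Weld metal: R_n/Ω = (1/2.0) × 0.6 × 80 × 0.3535 × 23 = 195.1 kips.
Base metal (shear rupture): R_n/Ω = (1/2.0) × 0.6 × 70 × 0.75 × 23 = 362.2 kips.
Governing: weld metal.

R_n/Ω ≈ 195 kips (weld metal governs)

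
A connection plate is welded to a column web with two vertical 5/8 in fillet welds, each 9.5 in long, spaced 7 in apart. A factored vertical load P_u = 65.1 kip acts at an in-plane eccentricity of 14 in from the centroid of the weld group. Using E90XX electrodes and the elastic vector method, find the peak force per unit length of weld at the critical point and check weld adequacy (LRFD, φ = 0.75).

f_max ≈ 16.6 kip/in; adequate

E90XX → F_EXX = 90 ksi.
Total weld length L_w = 19 in. Treat welds as unit-width lines.
Polar moment about centroid: J = 2[d³/12 + d(b/2)²] = 2[9.5³/12 + 9.5×3.5²] = 375.6 in³.
Direct shear f_v = P/L_w = 65.1 / 19 = 3.426 kip/in (vertical).
Torsion M = P·e = 65.1 × 14 = 911.4 kip·in.
Critical point at (x, y) = (3.5, 4.75) from centroid. f_tx = M·y/J = 11.52 kip/in; f_ty = M·x/J = 8.492 kip/in.
Resultant f_max = √[f_tx² + (f_v + f_ty)²] = √[11.52² + (3.426 + 8.492)²] = 16.58 kip/in.
Capacity per unit length: φr_n = 0.75 × 0.6 × 90 × (0.707 × 0.625) = 17.9 kip/in.
16.58 ≤ 17.9 → adequate.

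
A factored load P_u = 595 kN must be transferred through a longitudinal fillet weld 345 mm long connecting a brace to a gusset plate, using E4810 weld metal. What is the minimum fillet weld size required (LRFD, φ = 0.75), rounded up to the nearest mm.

w = 12 mm

E48XX → F_EXX = 480 MPa.
Total weld length L = 345 mm.
Required throat t_e = P_u / (φ × 0.6 F_EXX × L) = 595 / (0.75 × 0.6 × 480 × 345 × 10⁻³) = 7.984 mm.
Required leg w = t_e / 0.707 = 11.29 mm → use 12 mm.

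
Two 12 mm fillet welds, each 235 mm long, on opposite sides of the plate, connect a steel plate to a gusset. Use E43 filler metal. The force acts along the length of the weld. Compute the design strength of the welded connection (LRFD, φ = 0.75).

E43XX → F_EXX = 430 MPa.
Effective throat t_e = 0.707 × 12 = 8.484 mm.
Total length L = 470 mm; A_we = 8.484 × 470 = 3987 mm².
F_nw = 0.6 F_EXX = 0.6 × 430 = 258 MPa.
φR_n = 0.75 × 258 × 3987 × 10⁻³ = 771.6 kN.

φR_n ≈ 772 kN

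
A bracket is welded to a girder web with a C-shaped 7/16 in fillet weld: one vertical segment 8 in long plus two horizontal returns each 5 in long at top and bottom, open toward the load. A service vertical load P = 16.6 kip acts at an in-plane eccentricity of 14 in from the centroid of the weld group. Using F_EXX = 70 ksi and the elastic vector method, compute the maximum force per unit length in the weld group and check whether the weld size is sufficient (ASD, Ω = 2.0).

Total weld length L_w = 18 in. Treat welds as unit-width lines.
Centroid: x̄ = 2×5×2.5 / 18 = 1.389 in from the vertical weld.
Polar moment about centroid: J = I_x + I_y = [8³/12 + 2×5×4²] + [8×1.389² + 2(5³/12 + 5×1.111²)] = 251.3 in³.
Direct shear f_v = P/L_w = 16.6 / 18 = 0.9222 kip/in (vertical).
Torsion M = P·e = 16.6 × 14 = 232.4 kip·in.
Critical point at (x, y) = (3.611, 4) from centroid. f_tx = M·y/J = 3.699 kip/in; f_ty = M·x/J = 3.34 kip/in.
Resultant f_max = √[f_tx² + (f_v + f_ty)²] = √[3.699² + (0.9222 + 3.34)²] = 5.644 kip/in.
Capacity per unit length: r_n/Ω = (1/2.0) × 0.6 × 70 × (0.707 × 0.4375) = 6.496 kip/in.
5.644 ≤ 6.496 → adequate.

f_max ≈ 5.64 kip/in; adequate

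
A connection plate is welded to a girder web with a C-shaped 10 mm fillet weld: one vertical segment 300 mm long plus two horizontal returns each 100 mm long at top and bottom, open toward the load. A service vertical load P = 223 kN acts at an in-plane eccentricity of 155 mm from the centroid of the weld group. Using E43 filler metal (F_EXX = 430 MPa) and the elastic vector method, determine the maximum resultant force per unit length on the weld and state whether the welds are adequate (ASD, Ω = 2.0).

f_max ≈ 1100 N/mm; NOT adequate

Total weld length L_w = 500 mm. Treat welds as unit-width lines.
Centroid: x̄ = 2×100×50 / 500 = 20 mm from the vertical weld.
Polar moment about centroid: J = I_x + I_y = [300³/12 + 2×100×150²] + [300×20² + 2(100³/12 + 100×30²)] = 7217000 mm³.
Direct shear f_v = P/L_w = 223×10³ / 500 = 446 N/mm (vertical).
Torsion M = P·e = 223×10³ × 155 = 34565000 N·mm.
Critical point at (x, y) = (80, 150) from centroid. f_tx = M·y/J = 718.4 N/mm; f_ty = M·x/J = 383.2 N/mm.
Resultant f_max = √[f_tx² + (f_v + f_ty)²] = √[718.4² + (446 + 383.2)²] = 1097 N/mm.
Capacity per unit length: r_n/Ω = (1/2.0) × 0.6 × 430 × (0.707 × 10) = 912 N/mm.
1097 > 912 → NOT adequate.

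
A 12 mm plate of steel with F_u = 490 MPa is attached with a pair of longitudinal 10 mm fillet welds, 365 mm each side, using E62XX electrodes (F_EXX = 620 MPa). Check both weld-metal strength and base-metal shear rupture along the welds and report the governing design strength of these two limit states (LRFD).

φR_n ≈ 1440 kN (weld metal governs)

t_e = 0.707 × 10 = 7.07 mm; L = 730 mm.
Weld metal: φR_n = 0.75 × 0.6 × 620 × 7.07 × 730 × 10⁻³ = 1440 kN.
Base metal (shear rupture): φR_n = 0.75 × 0.6 × 490 × 12 × 730 × 10⁻³ = 1932 kN.
Governing: weld metal.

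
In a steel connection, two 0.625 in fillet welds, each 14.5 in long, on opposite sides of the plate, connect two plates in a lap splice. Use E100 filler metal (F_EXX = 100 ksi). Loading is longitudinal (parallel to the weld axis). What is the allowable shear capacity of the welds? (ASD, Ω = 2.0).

R_n/Ω ≈ 384 kip

Effective throat t_e = 0.707 × 0.625 = 0.4419 in.
Total length L = 29 in; A_we = 0.4419 × 29 = 12.81 in².
F_nw = 0.6 F_EXX = 0.6 × 100 = 60 ksi.
R_n = 60 × 12.81 = 768.9 kip; R_n/Ω = 768.9/2.0 = 384.4 kip.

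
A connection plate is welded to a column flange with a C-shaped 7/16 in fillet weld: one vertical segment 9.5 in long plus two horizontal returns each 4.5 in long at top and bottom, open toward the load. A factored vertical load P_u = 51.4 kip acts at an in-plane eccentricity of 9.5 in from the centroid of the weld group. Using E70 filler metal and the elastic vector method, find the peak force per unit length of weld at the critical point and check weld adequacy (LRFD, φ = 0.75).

E70XX → F_EXX = 70 ksi.
Total weld length L_w = 18.5 in. Treat welds as unit-width lines.
Centroid: x̄ = 2×4.5×2.25 / 18.5 = 1.095 in from the vertical weld.
Polar moment about centroid: J = I_x + I_y = [9.5³/12 + 2×4.5×4.75²] + [9.5×1.095² + 2(4.5³/12 + 4.5×1.155²)] = 313.1 in³.
Direct shear f_v = P/L_w = 51.4 / 18.5 = 2.778 kip/in (vertical).
Torsion M = P·e = 51.4 × 9.5 = 488.3 kip·in.
Critical point at (x, y) = (3.405, 4.75) from centroid. f_tx = M·y/J = 7.408 kip/in; f_ty = M·x/J = 5.311 kip/in.
Resultant f_max = √[f_tx² + (f_v + f_ty)²] = √[7.408² + (2.778 + 5.311)²] = 10.97 kip/in.
Capacity per unit length: φr_n = 0.75 × 0.6 × 70 × (0.707 × 0.4375) = 9.743 kip/in.
10.97 > 9.743 → NOT adequate.

f_max ≈ 11 kip/in; NOT adequate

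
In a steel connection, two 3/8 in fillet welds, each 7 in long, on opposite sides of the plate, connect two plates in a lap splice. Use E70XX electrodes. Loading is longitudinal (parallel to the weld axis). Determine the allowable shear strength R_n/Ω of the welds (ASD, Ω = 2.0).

R_n/Ω ≈ 77.9 kips

E70XX → F_EXX = 70 ksi.
Effective throat t_e = 0.707 × 0.375 = 0.2651 in.
Total length L = 14 in; A_we = 0.2651 × 14 = 3.712 in².
F_nw = 0.6 F_EXX = 0.6 × 70 = 42 ksi.
R_n = 42 × 3.712 = 155.9 kips; R_n/Ω = 155.9/2.0 = 77.95 kips.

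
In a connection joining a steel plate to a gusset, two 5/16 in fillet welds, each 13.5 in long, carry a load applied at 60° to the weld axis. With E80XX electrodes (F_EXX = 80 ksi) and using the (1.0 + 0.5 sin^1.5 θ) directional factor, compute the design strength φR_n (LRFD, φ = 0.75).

t_e = 0.707 × 0.3125 = 0.2209 in; A_we = 0.2209 × 27 = 5.965 in².
Directional factor: 1.0 + 0.5 sin^1.5(60°) = 1.403.
F_nw = 0.6 × 80 × 1.403 = 67.34 ksi.
φR_n = 0.75 × 67.34 × 5.965 = 301.3 kip.

φR_n ≈ 301 kip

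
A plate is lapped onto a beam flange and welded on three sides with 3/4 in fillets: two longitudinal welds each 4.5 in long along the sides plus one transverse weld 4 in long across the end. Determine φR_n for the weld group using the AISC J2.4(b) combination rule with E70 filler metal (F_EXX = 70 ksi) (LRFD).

t_e = 0.707 × 0.75 = 0.5302 in.
R_nwl = 0.6 × 70 × 0.5302 × 9 = 200.4 kip (longitudinal, 2 welds).
R_nwt = 0.6 × 70 × 0.5302 × 4 = 89.08 kip (transverse, base value).
(i) R_nwl + R_nwt = 289.5 kip; (ii) 0.85 R_nwl + 1.5 R_nwt = 304 kip.
R_n = max = 304 kip [governs: (ii)]; φR_n = 228 kip.

φR_n ≈ 228 kip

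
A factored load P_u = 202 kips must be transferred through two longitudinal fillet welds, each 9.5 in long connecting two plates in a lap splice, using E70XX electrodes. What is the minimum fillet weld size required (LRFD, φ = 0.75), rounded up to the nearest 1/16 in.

E70XX → F_EXX = 70 ksi.
Total weld length L = 19 in.
Required throat t_e = P_u / (φ × 0.6 F_EXX × L) = 202 / (0.75 × 0.6 × 70 × 19) = 0.3375 in.
Required leg w = t_e / 0.707 = 0.4774 in → use 1/2 in.

w = 1/2 in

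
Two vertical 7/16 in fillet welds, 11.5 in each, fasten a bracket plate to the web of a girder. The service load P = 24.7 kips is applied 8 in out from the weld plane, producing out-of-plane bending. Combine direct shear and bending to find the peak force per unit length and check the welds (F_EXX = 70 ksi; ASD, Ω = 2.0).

f_max ≈ 4.61 kip/in; adequate

L_w = 2 × 11.5 = 23 in; section modulus (unit throat) S = 2 × L²/6 = 44.08 in².
Direct shear f_v = P/L_w = 24.7/23 = 1.074 kip/in.
Moment M = P × e = 24.7 × 8 = 197.6 kip·in; bending f_b = M/S = 4.482 kip/in.
f_max = √(f_v² + f_b²) = √(1.074² + 4.482²) = 4.609 kip/in.
r_n/Ω = (1/2.0) × 0.6 × 70 × (0.707 × 0.4375) = 6.496 kip/in → adequate.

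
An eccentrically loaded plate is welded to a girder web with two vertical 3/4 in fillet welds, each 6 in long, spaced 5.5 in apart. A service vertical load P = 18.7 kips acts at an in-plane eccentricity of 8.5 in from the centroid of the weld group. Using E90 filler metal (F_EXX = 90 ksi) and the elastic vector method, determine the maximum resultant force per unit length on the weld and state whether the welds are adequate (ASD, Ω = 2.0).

Total weld length L_w = 12 in. Treat welds as unit-width lines.
Polar moment about centroid: J = 2[d³/12 + d(b/2)²] = 2[6³/12 + 6×2.75²] = 126.8 in³.
Direct shear f_v = P/L_w = 18.7 / 12 = 1.558 kip/in (vertical).
Torsion M = P·e = 18.7 × 8.5 = 158.95 kip·in.
Critical point at (x, y) = (2.75, 3) from centroid. f_tx = M·y/J = 3.762 kip/in; f_ty = M·x/J = 3.449 kip/in.
Resultant f_max = √[f_tx² + (f_v + f_ty)²] = √[3.762² + (1.558 + 3.449)²] = 6.263 kip/in.
Capacity per unit length: r_n/Ω = (1/2.0) × 0.6 × 90 × (0.707 × 0.75) = 14.32 kip/in.
6.263 ≤ 14.32 → adequate.

f_max ≈ 6.26 kip/in; adequate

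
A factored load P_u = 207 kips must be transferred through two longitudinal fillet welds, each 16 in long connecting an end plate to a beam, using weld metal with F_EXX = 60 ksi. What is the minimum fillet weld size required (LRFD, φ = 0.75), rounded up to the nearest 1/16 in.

w = 3/8 in

Total weld length L = 32 in.
Required throat t_e = P_u / (φ × 0.6 F_EXX × L) = 207 / (0.75 × 0.6 × 60 × 32) = 0.2396 in.
Required leg w = t_e / 0.707 = 0.3389 in → use 3/8 in.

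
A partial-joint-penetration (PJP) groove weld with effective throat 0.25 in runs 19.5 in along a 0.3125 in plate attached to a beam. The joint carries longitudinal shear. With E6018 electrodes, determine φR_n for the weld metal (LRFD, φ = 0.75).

φR_n ≈ 132 kips

E60XX → F_EXX = 60 ksi.
Effective throat (given) t_e = 0.25 in.
A_we = 0.25 × 19.5 = 4.875 in².
F_nw = 0.6 F_EXX = 36 ksi.
φR_n = 0.75 × 36 × 4.875 = 131.6 kips.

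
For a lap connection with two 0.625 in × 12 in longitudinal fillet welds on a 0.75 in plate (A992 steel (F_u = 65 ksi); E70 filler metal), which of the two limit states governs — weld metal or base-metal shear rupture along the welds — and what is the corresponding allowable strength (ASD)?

E70XX → F_EXX = 70 ksi.
t_e = 0.707 × 0.625 = 0.4419 in; L = 24 in.
Weld metal: R_n/Ω = (1/2.0) × 0.6 × 70 × 0.4419 × 24 = 222.7 kips.
Base metal (shear rupture): R_n/Ω = (1/2.0) × 0.6 × 65 × 0.75 × 24 = 351 kips.
Governing: weld metal.

R_n/Ω ≈ 223 kips (weld metal governs)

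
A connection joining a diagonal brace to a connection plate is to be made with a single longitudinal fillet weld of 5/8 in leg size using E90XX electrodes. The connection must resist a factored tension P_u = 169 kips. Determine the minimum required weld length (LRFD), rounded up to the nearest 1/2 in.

L = 9.5 in

E90XX → F_EXX = 90 ksi.
Throat t_e = 0.707 × 0.625 = 0.4419 in.
φr_n = 0.75 × 0.6 × 90 × 0.4419 = 17.9 kips/in.
L_req = P_u / φr_n = 169 / 17.9 = 9.443 in total.
Round up → use L = 9.5 in.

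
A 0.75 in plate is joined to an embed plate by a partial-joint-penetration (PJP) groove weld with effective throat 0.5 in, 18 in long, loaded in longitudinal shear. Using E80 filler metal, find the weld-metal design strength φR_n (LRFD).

E80XX → F_EXX = 80 ksi.
Effective throat (given) t_e = 0.5 in.
A_we = 0.5 × 18 = 9 in².
F_nw = 0.6 F_EXX = 48 ksi.
φR_n = 0.75 × 48 × 9 = 324 kip.

φR_n ≈ 324 kip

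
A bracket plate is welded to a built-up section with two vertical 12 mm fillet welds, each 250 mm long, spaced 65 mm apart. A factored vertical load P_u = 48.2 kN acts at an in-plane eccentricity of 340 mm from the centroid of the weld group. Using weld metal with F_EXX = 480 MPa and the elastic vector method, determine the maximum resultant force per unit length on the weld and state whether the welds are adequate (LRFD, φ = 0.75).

Total weld length L_w = 500 mm. Treat welds as unit-width lines.
Polar moment about centroid: J = 2[d³/12 + d(b/2)²] = 2[250³/12 + 250×32.5²] = 3132000 mm³.
Direct shear f_v = P/L_w = 48.2×10³ / 500 = 96.4 N/mm (vertical).
Torsion M = P·e = 48.2×10³ × 340 = 16388000 N·mm.
Critical point at (x, y) = (32.5, 125) from centroid. f_tx = M·y/J = 654 N/mm; f_ty = M·x/J = 170 N/mm.
Resultant f_max = √[f_tx² + (f_v + f_ty)²] = √[654² + (96.4 + 170)²] = 706.2 N/mm.
Capacity per unit length: φr_n = 0.75 × 0.6 × 480 × (0.707 × 12) = 1833 N/mm.
706.2 ≤ 1833 → adequate.

f_max ≈ 706 N/mm; adequate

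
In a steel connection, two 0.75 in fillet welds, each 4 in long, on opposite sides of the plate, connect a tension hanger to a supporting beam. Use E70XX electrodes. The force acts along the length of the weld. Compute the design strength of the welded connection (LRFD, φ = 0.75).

φR_n ≈ 134 kip

E70XX → F_EXX = 70 ksi.
Effective throat t_e = 0.707 × 0.75 = 0.5302 in.
Total length L = 8 in; A_we = 0.5302 × 8 = 4.242 in².
F_nw = 0.6 F_EXX = 0.6 × 70 = 42 ksi.
φR_n = 0.75 × 42 × 4.242 = 133.6 kip.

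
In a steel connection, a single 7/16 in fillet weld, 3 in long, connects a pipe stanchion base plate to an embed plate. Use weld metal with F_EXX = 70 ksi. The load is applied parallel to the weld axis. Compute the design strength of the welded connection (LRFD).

Effective throat t_e = 0.707 × 0.4375 = 0.3093 in.
Total length L = 3 in; A_we = 0.3093 × 3 = 0.9279 in².
F_nw = 0.6 F_EXX = 0.6 × 70 = 42 ksi.
φR_n = 0.75 × 42 × 0.9279 = 29.23 kip.

φR_n ≈ 29.2 kip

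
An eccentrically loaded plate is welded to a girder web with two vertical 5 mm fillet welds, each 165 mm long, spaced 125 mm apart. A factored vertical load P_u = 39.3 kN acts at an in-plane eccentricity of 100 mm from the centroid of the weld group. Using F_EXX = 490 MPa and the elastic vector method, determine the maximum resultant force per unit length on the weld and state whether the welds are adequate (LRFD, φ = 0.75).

Total weld length L_w = 330 mm. Treat welds as unit-width lines.
Polar moment about centroid: J = 2[d³/12 + d(b/2)²] = 2[165³/12 + 165×62.5²] = 2038000 mm³.
Direct shear f_v = P/L_w = 39.3×10³ / 330 = 119.1 N/mm (vertical).
Torsion M = P·e = 39.3×10³ × 100 = 3930000 N·mm.
Critical point at (x, y) = (62.5, 82.5) from centroid. f_tx = M·y/J = 159.1 N/mm; f_ty = M·x/J = 120.5 N/mm.
Resultant f_max = √[f_tx² + (f_v + f_ty)²] = √[159.1² + (119.1 + 120.5)²] = 287.6 N/mm.
Capacity per unit length: φr_n = 0.75 × 0.6 × 490 × (0.707 × 5) = 779.5 N/mm.
287.6 ≤ 779.5 → adequate.

f_max ≈ 288 N/mm; adequate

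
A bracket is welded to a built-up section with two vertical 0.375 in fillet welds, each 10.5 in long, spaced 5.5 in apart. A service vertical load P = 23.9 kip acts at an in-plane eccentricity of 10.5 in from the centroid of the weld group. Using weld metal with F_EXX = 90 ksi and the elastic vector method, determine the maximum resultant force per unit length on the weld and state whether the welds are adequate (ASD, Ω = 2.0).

Total weld length L_w = 21 in. Treat welds as unit-width lines.
Polar moment about centroid: J = 2[d³/12 + d(b/2)²] = 2[10.5³/12 + 10.5×2.75²] = 351.8 in³.
Direct shear f_v = P/L_w = 23.9 / 21 = 1.138 kip/in (vertical).
Torsion M = P·e = 23.9 × 10.5 = 250.95 kip·in.
Critical point at (x, y) = (2.75, 5.25) from centroid. f_tx = M·y/J = 3.746 kip/in; f_ty = M·x/J = 1.962 kip/in.
Resultant f_max = √[f_tx² + (f_v + f_ty)²] = √[3.746² + (1.138 + 1.962)²] = 4.862 kip/in.
Capacity per unit length: r_n/Ω = (1/2.0) × 0.6 × 90 × (0.707 × 0.375) = 7.158 kip/in.
4.862 ≤ 7.158 → adequate.

f_max ≈ 4.86 kip/in; adequate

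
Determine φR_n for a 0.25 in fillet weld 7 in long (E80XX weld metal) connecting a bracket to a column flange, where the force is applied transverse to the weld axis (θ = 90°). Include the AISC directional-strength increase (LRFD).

E80XX → F_EXX = 80 ksi.
t_e = 0.707 × 0.25 = 0.1767 in; A_we = 0.1767 × 7 = 1.237 in².
Directional factor: 1.0 + 0.5 sin^1.5(90°) = 1.5.
F_nw = 0.6 × 80 × 1.5 = 72 ksi.
φR_n = 0.75 × 72 × 1.237 = 66.81 kips.

φR_n ≈ 66.8 kips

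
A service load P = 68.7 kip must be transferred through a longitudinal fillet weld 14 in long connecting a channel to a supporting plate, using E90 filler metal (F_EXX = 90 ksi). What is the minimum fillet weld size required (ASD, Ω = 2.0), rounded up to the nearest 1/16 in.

Total weld length L = 14 in.
Required throat t_e = P × Ω / (0.6 F_EXX × L) = 68.7 × 2.0 / (0.6 × 90 × 14) = 0.1817 in.
Required leg w = t_e / 0.707 = 0.2571 in → use 5/16 in.

w = 5/16 in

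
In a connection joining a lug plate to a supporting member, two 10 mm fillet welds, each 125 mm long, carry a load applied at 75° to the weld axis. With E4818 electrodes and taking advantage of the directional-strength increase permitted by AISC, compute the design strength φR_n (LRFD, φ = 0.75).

φR_n ≈ 563 kN

E48XX → F_EXX = 480 MPa.
t_e = 0.707 × 10 = 7.07 mm; A_we = 7.07 × 250 = 1767 mm².
Directional factor: 1.0 + 0.5 sin^1.5(75°) = 1.475.
F_nw = 0.6 × 480 × 1.475 = 424.7 MPa.
φR_n = 0.75 × 424.7 × 1767 × 10⁻³ = 563 kN.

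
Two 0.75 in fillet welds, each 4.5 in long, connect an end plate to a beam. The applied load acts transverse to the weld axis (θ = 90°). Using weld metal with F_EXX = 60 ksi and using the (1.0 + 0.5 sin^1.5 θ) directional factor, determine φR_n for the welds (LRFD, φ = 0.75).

φR_n ≈ 193 kips

t_e = 0.707 × 0.75 = 0.5302 in; A_we = 0.5302 × 9 = 4.772 in².
Directional factor: 1.0 + 0.5 sin^1.5(90°) = 1.5.
F_nw = 0.6 × 60 × 1.5 = 54 ksi.
φR_n = 0.75 × 54 × 4.772 = 193.3 kips.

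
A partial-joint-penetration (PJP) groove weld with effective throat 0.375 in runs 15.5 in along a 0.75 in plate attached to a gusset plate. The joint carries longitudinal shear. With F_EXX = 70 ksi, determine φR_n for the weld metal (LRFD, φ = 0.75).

φR_n ≈ 183 kip

Effective throat (given) t_e = 0.375 in.
A_we = 0.375 × 15.5 = 5.812 in².
F_nw = 0.6 F_EXX = 42 ksi.
φR_n = 0.75 × 42 × 5.812 = 183.1 kip.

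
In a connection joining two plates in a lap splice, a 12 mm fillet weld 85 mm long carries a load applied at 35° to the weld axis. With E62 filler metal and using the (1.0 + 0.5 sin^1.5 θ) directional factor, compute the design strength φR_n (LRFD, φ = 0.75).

φR_n ≈ 245 kN

E62XX → F_EXX = 620 MPa.
t_e = 0.707 × 12 = 8.484 mm; A_we = 8.484 × 85 = 721.1 mm².
Directional factor: 1.0 + 0.5 sin^1.5(35°) = 1.217.
F_nw = 0.6 × 620 × 1.217 = 452.8 MPa.
φR_n = 0.75 × 452.8 × 721.1 × 10⁻³ = 244.9 kN.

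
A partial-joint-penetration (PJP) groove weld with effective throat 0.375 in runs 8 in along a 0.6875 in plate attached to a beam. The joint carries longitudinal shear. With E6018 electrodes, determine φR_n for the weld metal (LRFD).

φR_n ≈ 81 kip

E60XX → F_EXX = 60 ksi.
Effective throat (given) t_e = 0.375 in.
A_we = 0.375 × 8 = 3 in².
F_nw = 0.6 F_EXX = 36 ksi.
φR_n = 0.75 × 36 × 3 = 81 kip.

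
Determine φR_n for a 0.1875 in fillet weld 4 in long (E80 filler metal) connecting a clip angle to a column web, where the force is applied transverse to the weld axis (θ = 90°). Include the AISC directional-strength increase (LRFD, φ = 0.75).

E80XX → F_EXX = 80 ksi.
t_e = 0.707 × 0.1875 = 0.1326 in; A_we = 0.1326 × 4 = 0.5302 in².
Directional factor: 1.0 + 0.5 sin^1.5(90°) = 1.5.
F_nw = 0.6 × 80 × 1.5 = 72 ksi.
φR_n = 0.75 × 72 × 0.5302 = 28.63 kip.

φR_n ≈ 28.6 kip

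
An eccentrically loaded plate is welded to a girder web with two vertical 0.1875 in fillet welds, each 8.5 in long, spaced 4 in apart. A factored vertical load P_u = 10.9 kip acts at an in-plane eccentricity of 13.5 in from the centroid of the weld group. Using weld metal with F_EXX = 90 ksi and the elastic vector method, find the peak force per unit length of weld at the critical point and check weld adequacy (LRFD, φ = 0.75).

Total weld length L_w = 17 in. Treat welds as unit-width lines.
Polar moment about centroid: J = 2[d³/12 + d(b/2)²] = 2[8.5³/12 + 8.5×2²] = 170.4 in³.
Direct shear f_v = P/L_w = 10.9 / 17 = 0.6412 kip/in (vertical).
Torsion M = P·e = 10.9 × 13.5 = 147.15 kip·in.
Critical point at (x, y) = (2, 4.25) from centroid. f_tx = M·y/J = 3.671 kip/in; f_ty = M·x/J = 1.728 kip/in.
Resultant f_max = √[f_tx² + (f_v + f_ty)²] = √[3.671² + (0.6412 + 1.728)²] = 4.369 kip/in.
Capacity per unit length: φr_n = 0.75 × 0.6 × 90 × (0.707 × 0.1875) = 5.369 kip/in.
4.369 ≤ 5.369 → adequate.

f_max ≈ 4.37 kip/in; adequate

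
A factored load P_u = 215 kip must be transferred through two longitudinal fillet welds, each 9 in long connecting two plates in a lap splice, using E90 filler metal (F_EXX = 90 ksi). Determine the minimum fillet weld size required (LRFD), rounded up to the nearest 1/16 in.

w = 7/16 in

Total weld length L = 18 in.
Required throat t_e = P_u / (φ × 0.6 F_EXX × L) = 215 / (0.75 × 0.6 × 90 × 18) = 0.2949 in.
Required leg w = t_e / 0.707 = 0.4171 in → use 7/16 in.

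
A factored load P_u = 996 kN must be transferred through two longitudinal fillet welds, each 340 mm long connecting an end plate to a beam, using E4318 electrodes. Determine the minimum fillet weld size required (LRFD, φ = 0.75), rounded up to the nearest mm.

w = 11 mm

E43XX → F_EXX = 430 MPa.
Total weld length L = 680 mm.
Required throat t_e = P_u / (φ × 0.6 F_EXX × L) = 996 / (0.75 × 0.6 × 430 × 680 × 10⁻³) = 7.57 mm.
Required leg w = t_e / 0.707 = 10.71 mm → use 11 mm.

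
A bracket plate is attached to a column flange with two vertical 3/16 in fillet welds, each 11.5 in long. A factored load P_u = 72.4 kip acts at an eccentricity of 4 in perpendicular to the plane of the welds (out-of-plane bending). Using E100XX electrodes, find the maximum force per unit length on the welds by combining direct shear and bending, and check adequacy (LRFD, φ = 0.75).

E100XX → F_EXX = 100 ksi.
L_w = 2 × 11.5 = 23 in; section modulus (unit throat) S = 2 × L²/6 = 44.08 in².
Direct shear f_v = P/L_w = 72.4/23 = 3.148 kip/in.
Moment M = P × e = 72.4 × 4 = 289.6 kip·in; bending f_b = M/S = 6.569 kip/in.
f_max = √(f_v² + f_b²) = √(3.148² + 6.569²) = 7.285 kip/in.
φr_n = 0.75 × 0.6 × 100 × (0.707 × 0.1875) = 5.965 kip/in → NOT adequate.

f_max ≈ 7.28 kip/in; NOT adequate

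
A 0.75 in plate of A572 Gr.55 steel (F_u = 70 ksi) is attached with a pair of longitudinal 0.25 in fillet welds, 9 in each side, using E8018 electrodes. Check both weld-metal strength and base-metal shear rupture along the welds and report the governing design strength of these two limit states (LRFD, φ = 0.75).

E80XX → F_EXX = 80 ksi.
t_e = 0.707 × 0.25 = 0.1767 in; L = 18 in.
Weld metal: φR_n = 0.75 × 0.6 × 80 × 0.1767 × 18 = 114.5 kip.
Base metal (shear rupture): φR_n = 0.75 × 0.6 × 70 × 0.75 × 18 = 425.2 kip.
Governing: weld metal.

φR_n ≈ 115 kip (weld metal governs)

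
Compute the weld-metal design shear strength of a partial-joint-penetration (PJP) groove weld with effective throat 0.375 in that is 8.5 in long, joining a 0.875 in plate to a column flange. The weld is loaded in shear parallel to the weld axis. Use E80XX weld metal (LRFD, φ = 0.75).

φR_n ≈ 115 kip

E80XX → F_EXX = 80 ksi.
Effective throat (given) t_e = 0.375 in.
A_we = 0.375 × 8.5 = 3.188 in².
F_nw = 0.6 F_EXX = 48 ksi.
φR_n = 0.75 × 48 × 3.188 = 114.8 kip.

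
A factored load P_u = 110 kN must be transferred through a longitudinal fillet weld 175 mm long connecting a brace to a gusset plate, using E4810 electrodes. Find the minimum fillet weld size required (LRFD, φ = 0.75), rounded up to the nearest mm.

w = 5 mm

E48XX → F_EXX = 480 MPa.
Total weld length L = 175 mm.
Required throat t_e = P_u / (φ × 0.6 F_EXX × L) = 110 / (0.75 × 0.6 × 480 × 175 × 10⁻³) = 2.91 mm.
Required leg w = t_e / 0.707 = 4.116 mm → use 5 mm.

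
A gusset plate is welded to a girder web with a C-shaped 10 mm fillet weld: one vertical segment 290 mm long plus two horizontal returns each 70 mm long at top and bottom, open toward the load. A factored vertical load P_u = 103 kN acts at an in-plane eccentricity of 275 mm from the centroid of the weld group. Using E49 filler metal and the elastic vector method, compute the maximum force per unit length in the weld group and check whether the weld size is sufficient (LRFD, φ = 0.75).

E49XX → F_EXX = 490 MPa.
Total weld length L_w = 430 mm. Treat welds as unit-width lines.
Centroid: x̄ = 2×70×35 / 430 = 11.4 mm from the vertical weld.
Polar moment about centroid: J = I_x + I_y = [290³/12 + 2×70×145²] + [290×11.4² + 2(70³/12 + 70×23.6²)] = 5149000 mm³.
Direct shear f_v = P/L_w = 103×10³ / 430 = 239.5 N/mm (vertical).
Torsion M = P·e = 103×10³ × 275 = 28325000 N·mm.
Critical point at (x, y) = (58.6, 145) from centroid. f_tx = M·y/J = 797.7 N/mm; f_ty = M·x/J = 322.4 N/mm.
Resultant f_max = √[f_tx² + (f_v + f_ty)²] = √[797.7² + (239.5 + 322.4)²] = 975.8 N/mm.
Capacity per unit length: φr_n = 0.75 × 0.6 × 490 × (0.707 × 10) = 1559 N/mm.
975.8 ≤ 1559 → adequate.

f_max ≈ 976 N/mm; adequate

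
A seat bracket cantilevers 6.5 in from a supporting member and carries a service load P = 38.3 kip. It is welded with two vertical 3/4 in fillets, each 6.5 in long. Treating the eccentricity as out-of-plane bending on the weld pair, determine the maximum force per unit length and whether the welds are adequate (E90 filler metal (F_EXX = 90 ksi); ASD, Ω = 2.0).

f_max ≈ 17.9 kip/in; NOT adequate

L_w = 2 × 6.5 = 13 in; section modulus (unit throat) S = 2 × L²/6 = 14.08 in².
Direct shear f_v = P/L_w = 38.3/13 = 2.946 kip/in.
Moment M = P × e = 38.3 × 6.5 = 248.95 kip·in; bending f_b = M/S = 17.68 kip/in.
f_max = √(f_v² + f_b²) = √(2.946² + 17.68²) = 17.92 kip/in.
r_n/Ω = (1/2.0) × 0.6 × 90 × (0.707 × 0.75) = 14.32 kip/in → NOT adequate.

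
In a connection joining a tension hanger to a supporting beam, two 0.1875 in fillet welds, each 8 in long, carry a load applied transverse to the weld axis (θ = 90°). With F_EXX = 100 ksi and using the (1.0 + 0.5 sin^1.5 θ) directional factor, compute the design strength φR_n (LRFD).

t_e = 0.707 × 0.1875 = 0.1326 in; A_we = 0.1326 × 16 = 2.121 in².
Directional factor: 1.0 + 0.5 sin^1.5(90°) = 1.5.
F_nw = 0.6 × 100 × 1.5 = 90 ksi.
φR_n = 0.75 × 90 × 2.121 = 143.2 kip.

φR_n ≈ 143 kip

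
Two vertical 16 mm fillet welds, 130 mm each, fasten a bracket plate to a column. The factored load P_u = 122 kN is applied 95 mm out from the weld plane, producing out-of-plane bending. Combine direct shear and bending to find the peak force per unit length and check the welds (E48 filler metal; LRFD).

f_max ≈ 2110 N/mm; adequate

E48XX → F_EXX = 480 MPa.
L_w = 2 × 130 = 260 mm; section modulus (unit throat) S = 2 × L²/6 = 5633 mm².
Direct shear f_v = P/L_w = 122×10³/260 = 469.2 N/mm.
Moment M = P × e = 122×10³ × 95 = 11590000 N·mm; bending f_b = M/S = 2057 N/mm.
f_max = √(f_v² + f_b²) = √(469.2² + 2057²) = 2110 N/mm.
φr_n = 0.75 × 0.6 × 480 × (0.707 × 16) = 2443 N/mm → adequate.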